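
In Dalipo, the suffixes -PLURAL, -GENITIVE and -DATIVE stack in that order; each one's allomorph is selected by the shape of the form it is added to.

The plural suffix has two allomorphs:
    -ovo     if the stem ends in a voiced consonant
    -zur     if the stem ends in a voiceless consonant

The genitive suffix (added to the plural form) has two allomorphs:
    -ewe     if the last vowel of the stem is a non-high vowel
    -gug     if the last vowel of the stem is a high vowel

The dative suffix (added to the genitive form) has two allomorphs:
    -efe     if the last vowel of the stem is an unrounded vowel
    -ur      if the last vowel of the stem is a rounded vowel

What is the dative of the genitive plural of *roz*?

rozovoeweefe

*roz* — final consonant /z/ (voiced) → -ovo → *rozovo*.
The plural form *rozovo* — last vowel /o/ (a non-high vowel) → -ewe → *rozovoewe*.
The last vowel of the genitive form *rozovoewe* is /e/, which is an unrounded vowel, so the dative suffix is -efe, giving *rozovoeweefe*.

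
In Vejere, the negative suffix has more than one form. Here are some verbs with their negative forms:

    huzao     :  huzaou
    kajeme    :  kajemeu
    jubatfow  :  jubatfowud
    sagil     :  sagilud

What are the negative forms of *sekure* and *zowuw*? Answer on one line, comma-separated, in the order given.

sekureu, zowuwud

The suffix is conditioned by the final sound: -ud when the stem ends in a consonant (*jubatfow*, *sagil*); -u when the stem ends in a vowel (*huzao*, *kajeme*).
Since the final sound of *sekure* is /e/ (a vowel), it takes -u, giving *sekureu*.
*zowuw* — final sound /w/ (a consonant) → -ud → *zowuwud*.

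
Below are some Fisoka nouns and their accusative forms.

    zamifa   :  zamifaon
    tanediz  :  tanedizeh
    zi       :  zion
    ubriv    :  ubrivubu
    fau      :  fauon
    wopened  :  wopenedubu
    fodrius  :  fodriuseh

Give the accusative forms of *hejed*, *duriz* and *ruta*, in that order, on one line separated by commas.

The suffix is conditioned by the final sound: -eh when the stem ends in a sibilant (*tanediz*, *fodrius*); -ubu when the stem ends in a non-sibilant consonant (*ubriv*, *wopened*); -on when the stem ends in a vowel (*zamifa*, *zi*, *fau*).
*hejed*: final sound = /d/, a non-sibilant consonant → -ubu → *hejedubu*.
The final sound of *duriz* is /z/, which is a sibilant, so the suffix is -eh, giving *durizeh*.
*ruta*: final sound = /a/, a vowel → -on → *rutaon*.

hejedubu, durizeh, rutaon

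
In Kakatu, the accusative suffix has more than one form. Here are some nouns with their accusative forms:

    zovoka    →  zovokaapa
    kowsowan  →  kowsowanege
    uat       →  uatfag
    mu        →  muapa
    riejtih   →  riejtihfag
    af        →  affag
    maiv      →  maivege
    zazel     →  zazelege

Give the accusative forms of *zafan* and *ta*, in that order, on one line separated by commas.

zafanege, taapa

Looking at the final sound of each stem: -fag when the stem ends in a voiceless consonant (*uat*, *riejtih*, *af*); -ege when the stem ends in a voiced consonant (*kowsowan*, *maiv*, *zazel*); -apa when the stem ends in a vowel (*zovoka*, *mu*).
*zafan*: final sound = /n/, a voiced consonant → -ege → *zafanege*.
*ta* — final sound /a/ (a vowel) → -apa → *taapa*.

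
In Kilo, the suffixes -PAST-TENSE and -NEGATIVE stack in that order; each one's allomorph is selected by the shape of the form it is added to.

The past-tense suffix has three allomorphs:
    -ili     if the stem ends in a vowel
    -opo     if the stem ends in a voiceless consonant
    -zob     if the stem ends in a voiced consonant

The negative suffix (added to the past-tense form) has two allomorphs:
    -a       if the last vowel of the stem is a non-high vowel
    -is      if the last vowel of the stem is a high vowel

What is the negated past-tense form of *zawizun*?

zawizunzoba

*zawizun* — final sound /n/ (a voiced consonant) → -zob → *zawizunzob*.
Since the last vowel of the past-tense form *zawizunzob* is /o/ (a non-high vowel), it takes -a, giving *zawizunzoba*.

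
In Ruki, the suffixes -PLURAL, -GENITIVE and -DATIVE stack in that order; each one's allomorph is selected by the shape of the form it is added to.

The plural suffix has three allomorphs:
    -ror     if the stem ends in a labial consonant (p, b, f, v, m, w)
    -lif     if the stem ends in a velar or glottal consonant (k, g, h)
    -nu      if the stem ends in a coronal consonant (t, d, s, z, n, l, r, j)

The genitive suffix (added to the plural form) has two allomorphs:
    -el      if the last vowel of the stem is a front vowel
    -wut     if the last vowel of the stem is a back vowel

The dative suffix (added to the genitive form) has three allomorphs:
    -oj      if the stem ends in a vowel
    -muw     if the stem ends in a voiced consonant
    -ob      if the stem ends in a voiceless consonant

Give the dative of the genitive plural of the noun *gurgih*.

*gurgih*: final consonant = /h/, velar/glottal → -lif → *gurgihlif*.
The plural form *gurgihlif* — last vowel /i/ (a front vowel) → -el → *gurgihlifel*.
The genitive form *gurgihlifel* — final sound /l/ (a voiced consonant) → -muw → *gurgihlifelmuw*.

gurgihlifelmuw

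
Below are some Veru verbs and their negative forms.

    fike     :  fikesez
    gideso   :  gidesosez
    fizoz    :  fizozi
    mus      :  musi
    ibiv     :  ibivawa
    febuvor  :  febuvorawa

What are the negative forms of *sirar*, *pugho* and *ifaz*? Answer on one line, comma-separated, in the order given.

sirarawa, pughosez, ifazi

The suffix is conditioned by the final sound: -i when the stem ends in a sibilant (*fizoz*, *mus*); -awa when the stem ends in a non-sibilant consonant (*ibiv*, *febuvor*); -sez when the stem ends in a vowel (*fike*, *gideso*).
The final sound of *sirar* is /r/, which is a non-sibilant consonant, so the suffix is -awa, giving *sirarawa*.
The final sound of *pugho* is /o/, which is a vowel, so the suffix is -sez, giving *pughosez*.
The final sound of *ifaz* is /z/, which is a sibilant, so the suffix is -i, giving *ifazi*.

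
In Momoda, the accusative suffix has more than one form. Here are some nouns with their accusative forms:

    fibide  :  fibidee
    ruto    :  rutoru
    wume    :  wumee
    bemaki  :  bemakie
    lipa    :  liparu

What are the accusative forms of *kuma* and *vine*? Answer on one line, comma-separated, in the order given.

kumaru, vinee

The pattern is front/back vowel harmony: -e when the last vowel of the stem is a front vowel (*fibide*, *wume*, *bemaki*); -ru when the last vowel of the stem is a back vowel (*ruto*, *lipa*).
The last vowel of *kuma* is /a/, which is a back vowel, so the suffix is -ru, giving *kumaru*.
*vine* — last vowel /e/ (a front vowel) → -e → *vinee*.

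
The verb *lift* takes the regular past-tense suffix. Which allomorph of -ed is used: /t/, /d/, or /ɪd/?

The stem *lift* ends in /t/ or /d/.
The -ed suffix is realized as /ɪd/ after /t, d/; as /t/ after other voiceless consonants; and as /d/ after other voiced sounds.
So -ed on *lift* is pronounced /ɪd/.

/ɪd/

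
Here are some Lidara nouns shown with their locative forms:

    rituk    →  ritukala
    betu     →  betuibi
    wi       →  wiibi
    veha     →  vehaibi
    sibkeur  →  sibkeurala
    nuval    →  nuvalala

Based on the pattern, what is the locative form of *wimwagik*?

The alternation tracks the final sound of the stem — -ala when the stem ends in a consonant (*rituk*, *sibkeur*, *nuval*); -ibi when the stem ends in a vowel (*betu*, *wi*, *veha*).
The final sound of *wimwagik* is /k/, which is a consonant, so the suffix is -ala, giving *wimwagikala*.

wimwagikala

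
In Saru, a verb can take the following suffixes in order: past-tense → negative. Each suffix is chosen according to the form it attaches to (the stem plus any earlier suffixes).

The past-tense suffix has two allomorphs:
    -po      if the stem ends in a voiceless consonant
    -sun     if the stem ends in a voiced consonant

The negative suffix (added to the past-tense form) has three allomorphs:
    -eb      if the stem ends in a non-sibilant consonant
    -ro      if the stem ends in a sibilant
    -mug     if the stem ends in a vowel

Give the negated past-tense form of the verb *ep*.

*ep*: final consonant = /p/, voiceless → -po → *eppo*.
The past-tense form *eppo*: final sound = /o/, a vowel → -mug → *eppomug*.

eppomug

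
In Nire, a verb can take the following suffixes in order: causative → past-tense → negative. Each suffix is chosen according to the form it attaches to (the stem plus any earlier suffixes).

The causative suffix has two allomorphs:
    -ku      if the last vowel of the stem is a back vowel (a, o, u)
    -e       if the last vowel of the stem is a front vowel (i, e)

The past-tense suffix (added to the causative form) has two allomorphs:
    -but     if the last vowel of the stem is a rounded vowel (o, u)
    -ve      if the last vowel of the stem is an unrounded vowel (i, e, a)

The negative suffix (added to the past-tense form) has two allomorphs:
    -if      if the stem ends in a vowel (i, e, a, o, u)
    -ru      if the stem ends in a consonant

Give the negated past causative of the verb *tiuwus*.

The last vowel of *tiuwus* is /u/, which is a back vowel, so the causative suffix is -ku, giving *tiuwusku*.
Since the last vowel of the causative form *tiuwusku* is /u/ (a rounded vowel), it takes -but, giving *tiuwuskubut*.
The past-tense form *tiuwuskubut*: final sound = /t/, a consonant → -ru → *tiuwuskubutru*.

tiuwuskubutru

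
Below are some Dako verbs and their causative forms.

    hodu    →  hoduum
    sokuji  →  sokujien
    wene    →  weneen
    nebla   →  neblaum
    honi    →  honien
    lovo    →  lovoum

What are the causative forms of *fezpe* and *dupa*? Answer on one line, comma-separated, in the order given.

Looking at the last vowel of each stem: -en when the last vowel of the stem is a front vowel (*sokuji*, *wene*, *honi*); -um when the last vowel of the stem is a back vowel (*hodu*, *nebla*, *lovo*).
*fezpe*: last vowel = /e/, a front vowel → -en → *fezpeen*.
*dupa*: last vowel = /a/, a back vowel → -um → *dupaum*.

fezpeen, dupaum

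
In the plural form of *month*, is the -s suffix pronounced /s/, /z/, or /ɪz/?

The stem *month* ends in a voiceless non-sibilant consonant.
The plural suffix surfaces as /ɪz/ after sibilants, /s/ after other voiceless consonants, and /z/ after other voiced sounds.
So the plural -s on *month* is pronounced /s/.

/s/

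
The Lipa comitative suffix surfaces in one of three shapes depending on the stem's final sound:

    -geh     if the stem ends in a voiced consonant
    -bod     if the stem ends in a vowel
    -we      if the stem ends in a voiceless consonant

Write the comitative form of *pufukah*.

*pufukah*: final sound = /h/, a voiceless consonant → -we → *pufukahwe*.

pufukahwe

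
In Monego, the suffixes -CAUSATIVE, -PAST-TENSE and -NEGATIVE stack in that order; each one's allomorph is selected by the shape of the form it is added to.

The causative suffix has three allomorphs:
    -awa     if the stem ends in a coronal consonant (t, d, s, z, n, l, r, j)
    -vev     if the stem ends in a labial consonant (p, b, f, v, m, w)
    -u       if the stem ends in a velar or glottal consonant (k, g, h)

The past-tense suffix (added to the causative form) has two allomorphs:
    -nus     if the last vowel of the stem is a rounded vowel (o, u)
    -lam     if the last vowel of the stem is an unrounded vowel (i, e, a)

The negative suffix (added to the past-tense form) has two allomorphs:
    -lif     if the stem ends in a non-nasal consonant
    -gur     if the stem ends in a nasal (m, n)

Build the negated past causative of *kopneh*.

Since the final consonant of *kopneh* is /h/ (velar/glottal), it takes -u, giving *kopnehu*.
Since the last vowel of the causative form *kopnehu* is /u/ (a rounded vowel), it takes -nus, giving *kopnehunus*.
The past-tense form *kopnehunus* — final consonant /s/ (non-nasal) → -lif → *kopnehunuslif*.

kopnehunuslif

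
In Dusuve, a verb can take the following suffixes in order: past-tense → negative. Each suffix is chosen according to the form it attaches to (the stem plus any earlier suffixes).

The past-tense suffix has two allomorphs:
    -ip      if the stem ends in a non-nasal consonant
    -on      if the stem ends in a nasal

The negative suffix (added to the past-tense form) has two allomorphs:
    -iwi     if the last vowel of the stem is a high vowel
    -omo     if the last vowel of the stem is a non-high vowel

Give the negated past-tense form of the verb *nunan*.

nunanonomo

*nunan*: final consonant = /n/, a nasal → -on → *nunanon*.
The past-tense form *nunanon*: last vowel = /o/, a non-high vowel → -omo → *nunanonomo*.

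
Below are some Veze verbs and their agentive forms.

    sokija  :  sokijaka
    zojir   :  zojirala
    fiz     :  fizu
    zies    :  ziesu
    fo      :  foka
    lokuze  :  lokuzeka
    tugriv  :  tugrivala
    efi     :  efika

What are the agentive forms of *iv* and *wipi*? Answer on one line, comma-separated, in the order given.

ivala, wipika

Looking at the final sound of each stem: -u when the stem ends in a sibilant (*fiz*, *zies*); -ala when the stem ends in a non-sibilant consonant (*zojir*, *tugriv*); -ka when the stem ends in a vowel (*sokija*, *fo*, *lokuze*, *efi*).
*iv* — final sound /v/ (a non-sibilant consonant) → -ala → *ivala*.
Since the final sound of *wipi* is /i/ (a vowel), it takes -ka, giving *wipika*.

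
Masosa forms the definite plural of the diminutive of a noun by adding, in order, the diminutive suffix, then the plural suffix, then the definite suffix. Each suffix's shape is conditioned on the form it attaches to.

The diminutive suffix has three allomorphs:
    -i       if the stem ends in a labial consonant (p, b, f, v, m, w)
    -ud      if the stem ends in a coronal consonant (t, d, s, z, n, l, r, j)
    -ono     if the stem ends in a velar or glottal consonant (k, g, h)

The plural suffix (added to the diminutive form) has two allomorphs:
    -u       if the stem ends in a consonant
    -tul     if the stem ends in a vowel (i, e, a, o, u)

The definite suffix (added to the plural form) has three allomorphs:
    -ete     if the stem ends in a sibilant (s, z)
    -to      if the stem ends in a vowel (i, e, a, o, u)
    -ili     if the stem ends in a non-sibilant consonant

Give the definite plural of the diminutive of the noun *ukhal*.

*ukhal*: final consonant = /l/, coronal → -ud → *ukhalud*.
The diminutive form *ukhalud*: final sound = /d/, a consonant → -u → *ukhaludu*.
The final sound of the plural form *ukhaludu* is /u/, which is a vowel, so the definite suffix is -to, giving *ukhaluduto*.

ukhaluduto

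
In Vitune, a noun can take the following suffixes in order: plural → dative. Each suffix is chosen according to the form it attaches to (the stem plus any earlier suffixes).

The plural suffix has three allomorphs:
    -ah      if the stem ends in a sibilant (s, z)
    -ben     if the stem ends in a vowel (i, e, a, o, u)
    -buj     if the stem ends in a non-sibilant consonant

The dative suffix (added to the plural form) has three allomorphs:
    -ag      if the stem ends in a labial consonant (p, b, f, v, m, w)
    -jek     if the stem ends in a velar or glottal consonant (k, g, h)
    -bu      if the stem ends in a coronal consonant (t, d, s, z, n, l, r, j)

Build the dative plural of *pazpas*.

Since the final sound of *pazpas* is /s/ (a sibilant), it takes -ah, giving *pazpasah*.
The final consonant of the plural form *pazpasah* is /h/, which is velar/glottal, so the dative suffix is -jek, giving *pazpasahjek*.

pazpasahjek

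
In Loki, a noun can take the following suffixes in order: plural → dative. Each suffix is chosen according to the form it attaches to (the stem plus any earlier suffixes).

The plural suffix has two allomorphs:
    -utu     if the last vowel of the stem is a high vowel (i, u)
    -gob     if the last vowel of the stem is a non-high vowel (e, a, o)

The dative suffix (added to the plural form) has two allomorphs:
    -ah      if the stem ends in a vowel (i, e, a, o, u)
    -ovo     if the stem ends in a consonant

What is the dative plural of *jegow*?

jegowgobovo

Since the last vowel of *jegow* is /o/ (a non-high vowel), it takes -gob, giving *jegowgob*.
The final sound of the plural form *jegowgob* is /b/, which is a consonant, so the dative suffix is -ovo, giving *jegowgobovo*.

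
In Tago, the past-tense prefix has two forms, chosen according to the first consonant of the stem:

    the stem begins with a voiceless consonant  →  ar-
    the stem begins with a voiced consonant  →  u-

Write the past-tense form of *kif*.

*kif*: first consonant = /k/, voiceless → ar- → *arkif*.

arkif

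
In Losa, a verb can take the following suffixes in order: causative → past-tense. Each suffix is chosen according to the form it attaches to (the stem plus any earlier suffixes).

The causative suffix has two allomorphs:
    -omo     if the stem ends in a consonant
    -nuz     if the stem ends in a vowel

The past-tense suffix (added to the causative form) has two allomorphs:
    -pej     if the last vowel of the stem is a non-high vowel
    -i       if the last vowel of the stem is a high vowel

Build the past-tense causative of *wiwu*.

*wiwu* — final sound /u/ (a vowel) → -nuz → *wiwunuz*.
The causative form *wiwunuz*: last vowel = /u/, a high vowel → -i → *wiwunuzi*.

wiwunuzi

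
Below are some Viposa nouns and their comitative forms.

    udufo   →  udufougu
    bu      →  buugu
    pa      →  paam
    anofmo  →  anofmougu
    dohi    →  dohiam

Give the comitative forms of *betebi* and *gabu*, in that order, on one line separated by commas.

Looking at the last vowel of each stem: -ugu when the last vowel of the stem is a rounded vowel (*udufo*, *bu*, *anofmo*); -am when the last vowel of the stem is an unrounded vowel (*pa*, *dohi*).
*betebi* — last vowel /i/ (an unrounded vowel) → -am → *betebiam*.
*gabu* — last vowel /u/ (a rounded vowel) → -ugu → *gabuugu*.

betebiam, gabuugu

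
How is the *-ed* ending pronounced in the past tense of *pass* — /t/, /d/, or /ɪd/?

The stem *pass* ends in a voiceless consonant other than /t/.
The -ed suffix is realized as /ɪd/ after /t, d/; as /t/ after other voiceless consonants; and as /d/ after other voiced sounds.
So -ed on *pass* is pronounced /t/.

/t/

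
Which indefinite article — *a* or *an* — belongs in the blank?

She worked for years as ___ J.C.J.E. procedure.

The indefinite article is chosen by the initial *sound* of the following word, not its spelling.
The initialism *J.C.J.E.* is read letter by letter; the first letter, J, is pronounced /dʒeɪ/, which begins with a consonant sound.
So the article is *a*: She worked for years as a J.C.J.E. procedure.

a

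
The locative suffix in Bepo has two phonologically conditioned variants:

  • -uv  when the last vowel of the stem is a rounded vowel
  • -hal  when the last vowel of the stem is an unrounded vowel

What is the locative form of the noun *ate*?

Since the last vowel of *ate* is /e/ (an unrounded vowel), it takes -hal, giving *atehal*.

atehal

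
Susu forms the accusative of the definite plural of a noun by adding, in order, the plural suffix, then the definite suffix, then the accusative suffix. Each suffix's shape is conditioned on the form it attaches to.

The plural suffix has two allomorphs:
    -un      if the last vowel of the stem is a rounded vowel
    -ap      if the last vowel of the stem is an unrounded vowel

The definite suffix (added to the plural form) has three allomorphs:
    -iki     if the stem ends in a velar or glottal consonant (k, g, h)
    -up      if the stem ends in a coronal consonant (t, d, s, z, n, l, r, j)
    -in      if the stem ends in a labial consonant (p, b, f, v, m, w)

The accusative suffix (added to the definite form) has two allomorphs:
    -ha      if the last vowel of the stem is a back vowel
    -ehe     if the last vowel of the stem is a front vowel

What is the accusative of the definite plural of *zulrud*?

*zulrud* — last vowel /u/ (a rounded vowel) → -un → *zulrudun*.
The final consonant of the plural form *zulrudun* is /n/, which is coronal, so the definite suffix is -up, giving *zulrudunup*.
The definite form *zulrudunup* — last vowel /u/ (a back vowel) → -ha → *zulrudunupha*.

zulrudunupha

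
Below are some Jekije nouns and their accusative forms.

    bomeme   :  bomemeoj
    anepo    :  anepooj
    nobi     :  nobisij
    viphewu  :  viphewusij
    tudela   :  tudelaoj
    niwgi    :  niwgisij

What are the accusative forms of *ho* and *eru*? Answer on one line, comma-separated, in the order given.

hooj, erusij

The pattern is height harmony: -sij when the last vowel of the stem is a high vowel (*nobi*, *viphewu*, *niwgi*); -oj when the last vowel of the stem is a non-high vowel (*bomeme*, *anepo*, *tudela*).
*ho* — last vowel /o/ (a non-high vowel) → -oj → *hooj*.
The last vowel of *eru* is /u/, which is a high vowel, so the suffix is -sij, giving *erusij*.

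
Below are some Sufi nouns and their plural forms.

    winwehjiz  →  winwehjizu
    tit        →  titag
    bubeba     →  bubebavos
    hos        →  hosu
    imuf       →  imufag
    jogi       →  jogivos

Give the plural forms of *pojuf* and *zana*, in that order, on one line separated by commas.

pojufag, zanavos

The alternation tracks the final sound of the stem — -u when the stem ends in a sibilant (*winwehjiz*, *hos*); -ag when the stem ends in a non-sibilant consonant (*tit*, *imuf*); -vos when the stem ends in a vowel (*bubeba*, *jogi*).
*pojuf*: final sound = /f/, a non-sibilant consonant → -ag → *pojufag*.
*zana*: final sound = /a/, a vowel → -vos → *zanavos*.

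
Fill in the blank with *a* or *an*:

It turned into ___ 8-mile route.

The indefinite article is chosen by the initial *sound* of the following word, not its spelling.
The number *8* is spoken "eight", beginning with /eɪt/ — a vowel sound.
So the article is *an*: It turned into an 8-mile route.

an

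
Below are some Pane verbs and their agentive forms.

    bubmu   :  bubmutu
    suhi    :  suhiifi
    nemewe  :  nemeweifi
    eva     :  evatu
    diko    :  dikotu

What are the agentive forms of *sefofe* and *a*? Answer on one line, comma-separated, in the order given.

sefofeifi, atu

The alternation tracks the last vowel of the stem — -ifi when the last vowel of the stem is a front vowel (*suhi*, *nemewe*); -tu when the last vowel of the stem is a back vowel (*bubmu*, *eva*, *diko*).
*sefofe*: last vowel = /e/, a front vowel → -ifi → *sefofeifi*.
Since the last vowel of *a* is /a/ (a back vowel), it takes -tu, giving *atu*.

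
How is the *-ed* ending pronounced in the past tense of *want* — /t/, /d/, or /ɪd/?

/ɪd/

The stem *want* ends in /t/ or /d/.
The -ed suffix is realized as /ɪd/ after /t, d/; as /t/ after other voiceless consonants; and as /d/ after other voiced sounds.
So -ed on *want* is pronounced /ɪd/.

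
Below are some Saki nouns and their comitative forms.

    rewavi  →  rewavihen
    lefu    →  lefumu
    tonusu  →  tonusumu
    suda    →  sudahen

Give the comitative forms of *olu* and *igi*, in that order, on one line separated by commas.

The suffix is conditioned by the last vowel: -mu when the last vowel of the stem is a rounded vowel (*lefu*, *tonusu*); -hen when the last vowel of the stem is an unrounded vowel (*rewavi*, *suda*).
*olu*: last vowel = /u/, a rounded vowel → -mu → *olumu*.
The last vowel of *igi* is /i/, which is an unrounded vowel, so the suffix is -hen, giving *igihen*.

olumu, igihen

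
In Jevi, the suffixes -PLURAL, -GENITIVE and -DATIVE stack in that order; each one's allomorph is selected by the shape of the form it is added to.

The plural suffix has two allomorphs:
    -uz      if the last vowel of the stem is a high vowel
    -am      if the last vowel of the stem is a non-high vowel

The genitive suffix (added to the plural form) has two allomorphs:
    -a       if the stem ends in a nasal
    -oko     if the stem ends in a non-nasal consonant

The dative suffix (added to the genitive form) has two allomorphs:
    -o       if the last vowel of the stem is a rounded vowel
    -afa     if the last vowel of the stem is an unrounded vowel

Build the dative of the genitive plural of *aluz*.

aluzuzokoo

*aluz* — last vowel /u/ (a high vowel) → -uz → *aluzuz*.
The plural form *aluzuz*: final consonant = /z/, non-nasal → -oko → *aluzuzoko*.
Since the last vowel of the genitive form *aluzuzoko* is /o/ (a rounded vowel), it takes -o, giving *aluzuzokoo*.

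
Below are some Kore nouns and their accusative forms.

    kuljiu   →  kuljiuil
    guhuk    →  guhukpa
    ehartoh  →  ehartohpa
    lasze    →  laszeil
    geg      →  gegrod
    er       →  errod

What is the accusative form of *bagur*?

bagurrod

The alternation tracks the final sound of the stem — -pa when the stem ends in a voiceless consonant (*guhuk*, *ehartoh*); -rod when the stem ends in a voiced consonant (*geg*, *er*); -il when the stem ends in a vowel (*kuljiu*, *lasze*).
*bagur*: final sound = /r/, a voiced consonant → -rod → *bagurrod*.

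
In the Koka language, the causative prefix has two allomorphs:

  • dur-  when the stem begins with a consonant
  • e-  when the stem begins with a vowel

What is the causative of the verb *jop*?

*jop*: first sound = /j/, a consonant → dur- → *durjop*.

durjop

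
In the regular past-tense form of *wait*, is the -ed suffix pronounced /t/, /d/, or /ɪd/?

The stem *wait* ends in /t/ or /d/.
The -ed suffix is realized as /ɪd/ after /t, d/; as /t/ after other voiceless consonants; and as /d/ after other voiced sounds.
So -ed on *wait* is pronounced /ɪd/.

/ɪd/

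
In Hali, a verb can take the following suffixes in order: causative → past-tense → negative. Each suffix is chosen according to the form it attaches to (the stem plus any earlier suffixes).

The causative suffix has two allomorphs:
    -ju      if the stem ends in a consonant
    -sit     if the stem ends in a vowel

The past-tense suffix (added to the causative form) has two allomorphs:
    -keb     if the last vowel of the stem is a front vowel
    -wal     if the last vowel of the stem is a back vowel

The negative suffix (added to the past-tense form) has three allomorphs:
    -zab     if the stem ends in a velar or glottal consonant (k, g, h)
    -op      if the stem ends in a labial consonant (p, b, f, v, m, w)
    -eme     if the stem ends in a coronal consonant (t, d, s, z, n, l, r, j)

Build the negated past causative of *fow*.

*fow* — final sound /w/ (a consonant) → -ju → *fowju*.
The causative form *fowju* — last vowel /u/ (a back vowel) → -wal → *fowjuwal*.
The past-tense form *fowjuwal* — final consonant /l/ (coronal) → -eme → *fowjuwaleme*.

fowjuwaleme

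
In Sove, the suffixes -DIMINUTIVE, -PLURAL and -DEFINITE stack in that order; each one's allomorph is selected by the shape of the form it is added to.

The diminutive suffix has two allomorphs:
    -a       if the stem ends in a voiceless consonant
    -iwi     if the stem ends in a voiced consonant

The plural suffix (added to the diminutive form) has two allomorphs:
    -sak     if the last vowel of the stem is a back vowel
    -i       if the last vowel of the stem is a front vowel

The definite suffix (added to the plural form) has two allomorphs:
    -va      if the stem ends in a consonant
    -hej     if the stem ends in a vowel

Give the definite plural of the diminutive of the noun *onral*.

onraliwiihej

Since the final consonant of *onral* is /l/ (voiced), it takes -iwi, giving *onraliwi*.
The diminutive form *onraliwi*: last vowel = /i/, a front vowel → -i → *onraliwii*.
The final sound of the plural form *onraliwii* is /i/, which is a vowel, so the definite suffix is -hej, giving *onraliwiihej*.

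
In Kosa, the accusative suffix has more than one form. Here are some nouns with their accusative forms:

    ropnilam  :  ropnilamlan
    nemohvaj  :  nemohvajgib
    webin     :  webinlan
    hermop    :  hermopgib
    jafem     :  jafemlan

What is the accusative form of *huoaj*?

The pattern is nasality of the final consonant: -lan when the stem ends in a nasal (*ropnilam*, *webin*, *jafem*); -gib when the stem ends in a non-nasal consonant (*nemohvaj*, *hermop*).
Since the final consonant of *huoaj* is /j/ (non-nasal), it takes -gib, giving *huoajgib*.

huoajgib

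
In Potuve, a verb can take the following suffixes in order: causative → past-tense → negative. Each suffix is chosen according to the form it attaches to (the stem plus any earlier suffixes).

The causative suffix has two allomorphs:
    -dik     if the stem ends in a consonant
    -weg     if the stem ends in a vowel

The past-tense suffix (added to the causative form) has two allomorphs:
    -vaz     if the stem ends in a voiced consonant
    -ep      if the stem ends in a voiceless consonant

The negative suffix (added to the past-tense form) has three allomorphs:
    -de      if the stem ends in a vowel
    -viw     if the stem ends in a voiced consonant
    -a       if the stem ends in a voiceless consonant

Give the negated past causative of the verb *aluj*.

alujdikepa

*aluj*: final sound = /j/, a consonant → -dik → *alujdik*.
Since the final consonant of the causative form *alujdik* is /k/ (voiceless), it takes -ep, giving *alujdikep*.
The past-tense form *alujdikep*: final sound = /p/, a voiceless consonant → -a → *alujdikepa*.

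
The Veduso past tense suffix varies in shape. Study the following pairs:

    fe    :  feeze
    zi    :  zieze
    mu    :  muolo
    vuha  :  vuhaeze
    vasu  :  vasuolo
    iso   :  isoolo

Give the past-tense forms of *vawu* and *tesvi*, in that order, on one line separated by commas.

vawuolo, tesvieze

Looking at the last vowel of each stem: -olo when the last vowel of the stem is a rounded vowel (*mu*, *vasu*, *iso*); -eze when the last vowel of the stem is an unrounded vowel (*fe*, *zi*, *vuha*).
Since the last vowel of *vawu* is /u/ (a rounded vowel), it takes -olo, giving *vawuolo*.
Since the last vowel of *tesvi* is /i/ (an unrounded vowel), it takes -eze, giving *tesvieze*.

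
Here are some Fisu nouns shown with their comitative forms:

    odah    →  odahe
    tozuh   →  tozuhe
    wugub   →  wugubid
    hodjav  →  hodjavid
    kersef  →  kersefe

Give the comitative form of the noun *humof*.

humofe

The alternation tracks the final consonant of the stem — -e when the stem ends in a voiceless consonant (*odah*, *tozuh*, *kersef*); -id when the stem ends in a voiced consonant (*wugub*, *hodjav*).
The final consonant of *humof* is /f/, which is voiceless, so the suffix is -e, giving *humofe*.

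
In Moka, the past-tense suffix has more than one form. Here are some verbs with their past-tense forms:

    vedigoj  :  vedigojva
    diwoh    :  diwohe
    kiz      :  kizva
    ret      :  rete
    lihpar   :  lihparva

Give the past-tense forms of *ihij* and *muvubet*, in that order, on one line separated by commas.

The suffix is conditioned by the final consonant: -e when the stem ends in a voiceless consonant (*diwoh*, *ret*); -va when the stem ends in a voiced consonant (*vedigoj*, *kiz*, *lihpar*).
The final consonant of *ihij* is /j/, which is voiced, so the suffix is -va, giving *ihijva*.
*muvubet*: final consonant = /t/, voiceless → -e → *muvubete*.

ihijva, muvubete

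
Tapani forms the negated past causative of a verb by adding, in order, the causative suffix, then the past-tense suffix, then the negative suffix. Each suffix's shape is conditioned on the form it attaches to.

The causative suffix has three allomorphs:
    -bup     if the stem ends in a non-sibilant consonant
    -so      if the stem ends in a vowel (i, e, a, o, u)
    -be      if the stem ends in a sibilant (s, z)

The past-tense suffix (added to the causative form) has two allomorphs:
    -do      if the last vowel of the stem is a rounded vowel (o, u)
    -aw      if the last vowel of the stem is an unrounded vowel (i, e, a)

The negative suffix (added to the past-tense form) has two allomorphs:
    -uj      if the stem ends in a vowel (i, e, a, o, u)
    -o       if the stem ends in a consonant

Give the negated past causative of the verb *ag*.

Since the final sound of *ag* is /g/ (a non-sibilant consonant), it takes -bup, giving *agbup*.
Since the last vowel of the causative form *agbup* is /u/ (a rounded vowel), it takes -do, giving *agbupdo*.
The final sound of the past-tense form *agbupdo* is /o/, which is a vowel, so the negative suffix is -uj, giving *agbupdouj*.

agbupdouj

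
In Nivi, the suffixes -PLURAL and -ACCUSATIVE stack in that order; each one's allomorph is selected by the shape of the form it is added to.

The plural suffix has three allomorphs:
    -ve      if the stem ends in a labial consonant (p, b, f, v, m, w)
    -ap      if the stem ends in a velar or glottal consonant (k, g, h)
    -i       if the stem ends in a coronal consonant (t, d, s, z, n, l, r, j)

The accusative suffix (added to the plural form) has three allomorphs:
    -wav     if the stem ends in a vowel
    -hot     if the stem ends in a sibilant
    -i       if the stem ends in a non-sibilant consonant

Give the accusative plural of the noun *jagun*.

jaguniwav

Since the final consonant of *jagun* is /n/ (coronal), it takes -i, giving *jaguni*.
The plural form *jaguni*: final sound = /i/, a vowel → -wav → *jaguniwav*.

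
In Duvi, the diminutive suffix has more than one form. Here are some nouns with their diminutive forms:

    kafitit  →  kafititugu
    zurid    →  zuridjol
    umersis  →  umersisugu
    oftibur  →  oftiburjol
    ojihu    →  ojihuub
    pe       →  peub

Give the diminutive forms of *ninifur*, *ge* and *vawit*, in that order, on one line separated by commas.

The alternation tracks the final sound of the stem — -ugu when the stem ends in a voiceless consonant (*kafitit*, *umersis*); -jol when the stem ends in a voiced consonant (*zurid*, *oftibur*); -ub when the stem ends in a vowel (*ojihu*, *pe*).
*ninifur* — final sound /r/ (a voiced consonant) → -jol → *ninifurjol*.
Since the final sound of *ge* is /e/ (a vowel), it takes -ub, giving *geub*.
The final sound of *vawit* is /t/, which is a voiceless consonant, so the suffix is -ugu, giving *vawitugu*.

ninifurjol, geub, vawitugu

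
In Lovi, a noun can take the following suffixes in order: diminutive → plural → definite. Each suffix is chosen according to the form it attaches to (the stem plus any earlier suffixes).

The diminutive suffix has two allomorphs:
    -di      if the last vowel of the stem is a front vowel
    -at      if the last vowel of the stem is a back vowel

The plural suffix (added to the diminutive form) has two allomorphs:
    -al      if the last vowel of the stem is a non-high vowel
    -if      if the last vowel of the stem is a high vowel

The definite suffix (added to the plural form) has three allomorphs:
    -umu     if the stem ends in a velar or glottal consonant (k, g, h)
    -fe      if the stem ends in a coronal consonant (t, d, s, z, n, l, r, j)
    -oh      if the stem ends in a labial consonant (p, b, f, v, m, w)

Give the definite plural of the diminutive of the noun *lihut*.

Since the last vowel of *lihut* is /u/ (a back vowel), it takes -at, giving *lihutat*.
Since the last vowel of the diminutive form *lihutat* is /a/ (a non-high vowel), it takes -al, giving *lihutatal*.
Since the final consonant of the plural form *lihutatal* is /l/ (coronal), it takes -fe, giving *lihutatalfe*.

lihutatalfe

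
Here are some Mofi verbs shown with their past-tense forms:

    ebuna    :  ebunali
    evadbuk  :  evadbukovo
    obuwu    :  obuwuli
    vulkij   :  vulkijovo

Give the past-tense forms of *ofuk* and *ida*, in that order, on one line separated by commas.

The suffix is conditioned by the final sound: -ovo when the stem ends in a consonant (*evadbuk*, *vulkij*); -li when the stem ends in a vowel (*ebuna*, *obuwu*).
*ofuk*: final sound = /k/, a consonant → -ovo → *ofukovo*.
*ida*: final sound = /a/, a vowel → -li → *idali*.

ofukovo, idali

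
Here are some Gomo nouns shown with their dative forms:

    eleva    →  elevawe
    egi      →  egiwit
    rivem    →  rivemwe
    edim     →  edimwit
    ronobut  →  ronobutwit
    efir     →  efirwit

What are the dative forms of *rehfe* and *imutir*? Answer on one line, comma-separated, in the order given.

rehfewe, imutirwit

The alternation tracks the last vowel of the stem — -wit when the last vowel of the stem is a high vowel (*egi*, *edim*, *ronobut*, *efir*); -we when the last vowel of the stem is a non-high vowel (*eleva*, *rivem*).
Since the last vowel of *rehfe* is /e/ (a non-high vowel), it takes -we, giving *rehfewe*.
Since the last vowel of *imutir* is /i/ (a high vowel), it takes -wit, giving *imutirwit*.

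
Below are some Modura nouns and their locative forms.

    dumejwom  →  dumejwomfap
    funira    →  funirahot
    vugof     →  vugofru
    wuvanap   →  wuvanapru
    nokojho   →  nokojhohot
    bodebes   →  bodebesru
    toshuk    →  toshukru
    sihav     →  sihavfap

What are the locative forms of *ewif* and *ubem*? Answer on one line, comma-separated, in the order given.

ewifru, ubemfap

The pattern is voicing of the final sound: -ru when the stem ends in a voiceless consonant (*vugof*, *wuvanap*, *bodebes*, *toshuk*); -fap when the stem ends in a voiced consonant (*dumejwom*, *sihav*); -hot when the stem ends in a vowel (*funira*, *nokojho*).
*ewif* — final sound /f/ (a voiceless consonant) → -ru → *ewifru*.
*ubem*: final sound = /m/, a voiced consonant → -fap → *ubemfap*.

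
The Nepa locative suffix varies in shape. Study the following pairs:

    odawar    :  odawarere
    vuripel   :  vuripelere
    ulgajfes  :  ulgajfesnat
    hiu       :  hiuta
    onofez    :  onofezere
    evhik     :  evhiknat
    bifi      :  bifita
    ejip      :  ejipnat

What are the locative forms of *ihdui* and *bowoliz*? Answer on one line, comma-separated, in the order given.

ihduita, bowolizere

The suffix is conditioned by the final sound: -nat when the stem ends in a voiceless consonant (*ulgajfes*, *evhik*, *ejip*); -ere when the stem ends in a voiced consonant (*odawar*, *vuripel*, *onofez*); -ta when the stem ends in a vowel (*hiu*, *bifi*).
*ihdui*: final sound = /i/, a vowel → -ta → *ihduita*.
*bowoliz*: final sound = /z/, a voiced consonant → -ere → *bowolizere*.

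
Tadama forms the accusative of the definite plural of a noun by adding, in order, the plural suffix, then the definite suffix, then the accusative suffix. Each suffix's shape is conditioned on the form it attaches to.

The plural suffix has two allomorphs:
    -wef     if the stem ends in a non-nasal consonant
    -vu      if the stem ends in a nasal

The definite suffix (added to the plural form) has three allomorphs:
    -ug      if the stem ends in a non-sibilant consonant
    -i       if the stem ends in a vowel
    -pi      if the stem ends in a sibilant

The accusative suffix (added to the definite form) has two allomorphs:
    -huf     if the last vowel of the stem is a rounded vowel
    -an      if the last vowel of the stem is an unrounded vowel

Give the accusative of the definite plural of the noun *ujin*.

The final consonant of *ujin* is /n/, which is a nasal, so the plural suffix is -vu, giving *ujinvu*.
Since the final sound of the plural form *ujinvu* is /u/ (a vowel), it takes -i, giving *ujinvui*.
The definite form *ujinvui* — last vowel /i/ (an unrounded vowel) → -an → *ujinvuian*.

ujinvuian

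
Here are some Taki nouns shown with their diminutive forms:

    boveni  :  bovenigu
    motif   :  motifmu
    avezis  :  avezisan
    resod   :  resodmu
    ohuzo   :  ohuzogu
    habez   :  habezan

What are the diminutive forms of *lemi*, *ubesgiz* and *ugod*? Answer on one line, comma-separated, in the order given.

Looking at the final sound of each stem: -an when the stem ends in a sibilant (*avezis*, *habez*); -mu when the stem ends in a non-sibilant consonant (*motif*, *resod*); -gu when the stem ends in a vowel (*boveni*, *ohuzo*).
Since the final sound of *lemi* is /i/ (a vowel), it takes -gu, giving *lemigu*.
The final sound of *ubesgiz* is /z/, which is a sibilant, so the suffix is -an, giving *ubesgizan*.
*ugod* — final sound /d/ (a non-sibilant consonant) → -mu → *ugodmu*.

lemigu, ubesgizan, ugodmu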